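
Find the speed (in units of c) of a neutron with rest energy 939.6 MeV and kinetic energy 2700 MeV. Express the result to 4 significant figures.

γ = 1 + K/(mc²) = 1 + 2700/939.6 = 3.8736.
β = √(1 − 1/γ²) = √(1 − 0.0666454) = √0.9333546 = 0.9661.

0.9661c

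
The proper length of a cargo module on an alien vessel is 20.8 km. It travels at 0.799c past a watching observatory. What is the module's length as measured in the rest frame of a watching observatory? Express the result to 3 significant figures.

β² = 0.638401, so γ = 1/√0.361599 = 1.663.
Length contraction: L = L₀/γ = 20.8/1.663 = 12.5 km.

12.5 km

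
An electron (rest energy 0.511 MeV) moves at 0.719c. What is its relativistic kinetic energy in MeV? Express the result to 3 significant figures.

With β = 0.719, γ = 1/√(1 − 0.719²) = 1/√0.483039 = 1.43883.
Kinetic energy: K = (γ − 1)mc² = (1.43883 − 1) × 0.511 MeV = 0.43883 × 0.511 = 0.224 MeV.

0.224 MeV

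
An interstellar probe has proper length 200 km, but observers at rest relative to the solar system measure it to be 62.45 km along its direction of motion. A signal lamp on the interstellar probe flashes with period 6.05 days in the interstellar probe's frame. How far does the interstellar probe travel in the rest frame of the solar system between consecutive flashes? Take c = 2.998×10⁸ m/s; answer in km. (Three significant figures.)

4.77×10^11 km

From L = L₀/γ: γ = 200/62.45 = 3.20256.
β = √(1 − 1/γ²) = 0.95. Lab-frame period = γτ = 3.20256×6.05 days = 19.375 days. Distance = βc × γτ = 0.95 × 2.998×10⁸ m/s × 1674000 s = 4.7677×10^14 m = 4.77×10^11 km.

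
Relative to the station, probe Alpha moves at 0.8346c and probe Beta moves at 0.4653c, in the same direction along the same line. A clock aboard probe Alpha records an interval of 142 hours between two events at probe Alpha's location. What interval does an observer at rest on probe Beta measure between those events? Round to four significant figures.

Transform probe Alpha's velocity into probe Beta's frame: (0.8346 − 0.4653)/(1 − 0.8346·0.4653) = 0.3693/0.61166062, so the relative speed is 0.60377c.
At |u| = 0.60377c, γ = (1 − 0.364538)^(−1/2) = 1.2545.
The clock on probe Alpha records proper time, so probe Beta measures Δt = γΔτ = 1.2545 × 142 = 178.1 hours.

178.1 hours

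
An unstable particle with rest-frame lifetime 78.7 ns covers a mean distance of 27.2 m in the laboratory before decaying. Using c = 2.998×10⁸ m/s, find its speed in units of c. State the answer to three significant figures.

0.755c

Let x = d/(cτ) = 27.20 m / (2.998×10⁸ m/s × 7.870×10^-8 s) = 1.1528. Since d = βγcτ, x = βγ = β/√(1−β²).
Solving: β² = x²/(1+x²) = 1.32895/2.32895 = 0.570622, so β = 0.755.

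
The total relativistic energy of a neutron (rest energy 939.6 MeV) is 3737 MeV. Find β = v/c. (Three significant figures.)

Total energy E = γmc² gives γ = 3737/939.6 = 3.9772.
Hence β = √(1 − 1/γ²) = √(1 − 0.0632186) = √0.9367814 = 0.968.

0.968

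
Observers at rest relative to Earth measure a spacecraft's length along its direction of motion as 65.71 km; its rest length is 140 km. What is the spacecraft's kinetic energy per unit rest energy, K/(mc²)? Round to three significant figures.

1.13

Length contraction gives γ = L₀/L = 140/65.71 = 2.13057.
K/(mc²) = γ − 1 = 2.13057 − 1 = 1.13.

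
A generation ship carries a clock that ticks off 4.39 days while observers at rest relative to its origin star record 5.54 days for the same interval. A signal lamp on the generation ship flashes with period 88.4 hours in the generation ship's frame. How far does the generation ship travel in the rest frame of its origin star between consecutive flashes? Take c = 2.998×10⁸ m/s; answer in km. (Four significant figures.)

7.344×10^10 km

γ = Δt/Δτ = 5.54/4.39 = 1.26196.
β = √(1 − 1/γ²) = 0.60998. Lab-frame period = γτ = 1.26196×88.4 hours = 111.56 hours. Distance = βc × γτ = 0.60998 × 2.998×10⁸ m/s × 401616 s = 7.3444×10^13 m = 7.344×10^10 km.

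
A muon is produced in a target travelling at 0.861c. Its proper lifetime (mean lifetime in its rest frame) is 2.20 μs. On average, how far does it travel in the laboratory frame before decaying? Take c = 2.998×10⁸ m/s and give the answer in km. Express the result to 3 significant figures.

1.12 km

γ = 1/√(1 − β²) = 1/√(1 − 0.741321) = 1/√0.258679 = 1/0.508605 = 1.9662.
Lab-frame lifetime: Δt = γτ = 1.9662 × 2.20 μs = 4.3256 μs.
Distance: d = vΔt = 0.861 × 2.998×10⁸ m/s × 4.3256×10^-6 s = 1120 m = 1.12 km.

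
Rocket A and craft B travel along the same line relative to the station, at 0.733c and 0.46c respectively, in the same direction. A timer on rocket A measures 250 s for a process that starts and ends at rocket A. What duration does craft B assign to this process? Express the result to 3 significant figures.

274 s

The velocity of rocket A relative to craft B is (0.733 − 0.46)c / (1 − 0.733×0.46) = 0.41188c; relative speed 0.41188c.
At |u| = 0.41188c, γ = (1 − 0.169645)^(−1/2) = 1.0974.
The clock on rocket A records proper time, so craft B measures Δt = γΔτ = 1.0974 × 250 = 274 s.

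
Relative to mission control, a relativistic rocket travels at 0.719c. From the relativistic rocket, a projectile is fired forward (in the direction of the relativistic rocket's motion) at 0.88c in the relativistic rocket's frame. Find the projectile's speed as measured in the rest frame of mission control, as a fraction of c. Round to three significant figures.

Relativistic velocity addition: u = (u' + v)/(1 + u'v/c²), with u' = 0.88c and v = 0.719c.
Numerator: 0.88 + 0.719 = 1.599. Denominator: 1 + (0.88)(0.719) = 1.63272.
u = 1.599/1.63272 = 0.97935, so the speed is 0.979c.

0.979c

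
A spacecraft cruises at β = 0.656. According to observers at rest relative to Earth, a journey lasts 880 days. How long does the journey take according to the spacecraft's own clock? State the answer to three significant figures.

γ = 1/√(1 − β²) = 1/√(1 − 0.430336) = 1/√0.569664 = 1/0.754761 = 1.3249.
The moving clock records proper time: Δτ = Δt/γ = 880/1.3249 = 664 days.

664 days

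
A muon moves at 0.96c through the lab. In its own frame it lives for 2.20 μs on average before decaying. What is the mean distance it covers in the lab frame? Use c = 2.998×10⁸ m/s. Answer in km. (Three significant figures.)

2.26 km

γ = 1/√(1 − β²) = 1/√(1 − 0.9216) = 1/√0.0784 = 1/0.28 = 3.5714.
Lab-frame lifetime: Δt = γτ = 3.5714 × 2.20 μs = 7.8571 μs.
Distance: d = vΔt = 0.96 × 2.998×10⁸ m/s × 7.8571×10^-6 s = 2260 m = 2.26 km.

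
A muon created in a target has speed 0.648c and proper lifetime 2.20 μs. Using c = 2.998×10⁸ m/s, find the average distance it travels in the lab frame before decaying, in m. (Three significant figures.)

561 m

With β = 0.648, γ = 1/√(1 − 0.648²) = 1/√0.580096 = 1.313.
Lab-frame lifetime: Δt = γτ = 1.313 × 2.20 μs = 2.8886 μs.
Distance: d = vΔt = 0.648 × 2.998×10⁸ m/s × 2.8886×10^-6 s = 561 m.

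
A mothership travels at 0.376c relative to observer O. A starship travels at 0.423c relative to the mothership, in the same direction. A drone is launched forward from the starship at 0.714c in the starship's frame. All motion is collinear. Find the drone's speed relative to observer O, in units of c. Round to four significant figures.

0.9405c

First combine the drone and starship (S''→S'): u₁ = (0.714 + 0.423)/(1 + 0.714×0.423) = 1.137/1.302022 = 0.87326.
Then combine with the mothership (S'→S): u = (0.87326 + 0.376)/(1 + 0.87326×0.376) = 1.24926/1.32834576 = 0.94046.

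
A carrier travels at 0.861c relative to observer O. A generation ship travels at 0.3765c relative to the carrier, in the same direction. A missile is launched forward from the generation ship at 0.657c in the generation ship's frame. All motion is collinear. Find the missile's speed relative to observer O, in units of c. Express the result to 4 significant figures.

0.9861c

Compose velocities in two stages. Stage 1 (into S'): u₁ = (0.657+0.3765)/(1+0.657×0.3765) = 0.82855.
Stage 2 (into S): u = (0.82855+0.861)/(1+0.82855×0.861) = 0.98609, so the speed is 0.9861c.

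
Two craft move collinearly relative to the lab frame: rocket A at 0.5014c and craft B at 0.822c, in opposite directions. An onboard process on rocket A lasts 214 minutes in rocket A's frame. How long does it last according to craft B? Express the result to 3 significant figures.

Transform rocket A's velocity into craft B's frame: (0.5014 + 0.822)/(1 + 0.5014·0.822) = 1.3234/1.4121508, so the relative speed is 0.93715c.
At |u| = 0.93715c, γ = (1 − 0.87825)^(−1/2) = 2.8659.
Rocket A's interval is proper; time dilation gives Δt_B = γΔτ = 2.8659 × 214 minutes = 613 minutes.

613 minutes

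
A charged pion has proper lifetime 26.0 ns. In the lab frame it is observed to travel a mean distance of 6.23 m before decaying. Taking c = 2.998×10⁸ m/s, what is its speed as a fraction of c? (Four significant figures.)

Let x = d/(cτ) = 6.230 m / (2.998×10⁸ m/s × 2.600×10^-8 s) = 0.79925. Since d = βγcτ, x = βγ = β/√(1−β²).
Solving: β² = x²/(1+x²) = 0.638801/1.638801 = 0.389798, so β = 0.6243.

0.6243c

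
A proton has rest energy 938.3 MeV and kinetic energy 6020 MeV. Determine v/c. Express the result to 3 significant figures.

0.991

K = (γ−1)mc², so γ = 1 + 6020/938.3 = 7.4159.
Then v/c = √(1 − γ⁻²) = √(1 − 0.0181833) = √0.9818167 = 0.991.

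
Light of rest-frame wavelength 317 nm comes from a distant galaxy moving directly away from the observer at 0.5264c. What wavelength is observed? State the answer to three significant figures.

569 nm

Relativistic Doppler for wavelength: λ_obs = λ_src · √((1+β)/(1−β)).
With β = 0.5264: factor = √(1.5264/0.4736) = 1.7953.
λ_obs = 317 × 1.7953 = 569 nm.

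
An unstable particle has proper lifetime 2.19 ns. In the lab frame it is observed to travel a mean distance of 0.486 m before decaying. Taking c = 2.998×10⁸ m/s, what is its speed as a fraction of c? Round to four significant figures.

0.5950c

Let x = d/(cτ) = 0.4860 m / (2.998×10⁸ m/s × 2.190×10^-9 s) = 0.74022. Since d = βγcτ, x = βγ = β/√(1−β²).
Solving: β² = x²/(1+x²) = 0.547926/1.547926 = 0.353974, so β = 0.5950.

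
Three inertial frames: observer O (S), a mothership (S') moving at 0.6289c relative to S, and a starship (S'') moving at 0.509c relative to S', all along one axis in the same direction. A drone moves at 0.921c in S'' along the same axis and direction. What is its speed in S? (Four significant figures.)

0.9939c

First combine the drone and starship (S''→S'): u₁ = (0.921 + 0.509)/(1 + 0.921×0.509) = 1.43/1.468789 = 0.97359.
Then combine with the mothership (S'→S): u = (0.97359 + 0.6289)/(1 + 0.97359×0.6289) = 1.60249/1.612290751 = 0.99392.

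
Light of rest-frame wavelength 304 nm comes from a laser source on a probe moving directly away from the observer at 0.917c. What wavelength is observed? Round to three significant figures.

Relativistic Doppler for wavelength: λ_obs = λ_src · √((1+β)/(1−β)).
With β = 0.917: factor = √(1.917/0.083) = 4.8059.
λ_obs = 304 × 4.8059 = 1460 nm.

1460 nm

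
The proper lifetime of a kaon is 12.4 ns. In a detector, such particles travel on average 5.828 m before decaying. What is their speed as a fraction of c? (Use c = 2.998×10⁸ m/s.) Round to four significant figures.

0.8431c

Lab distance = (lab lifetime)·v = γτ·βc, so βγ = d/(cτ) = 5.828/(2.998×10⁸ × 1.240×10^-8) = 1.5677.
With βγ = 1.5677: γ² = 1 + (βγ)² = 3.45768, and β = (βγ)/γ = 1.5677/1.85948 = 0.8431.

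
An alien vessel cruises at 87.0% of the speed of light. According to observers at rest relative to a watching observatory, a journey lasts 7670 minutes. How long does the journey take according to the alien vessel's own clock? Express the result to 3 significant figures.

β² = 0.7569, so γ = 1/√0.2431 = 2.0282.
The moving clock records proper time: Δτ = Δt/γ = 7670/2.0282 = 3780 minutes.

3780 minutes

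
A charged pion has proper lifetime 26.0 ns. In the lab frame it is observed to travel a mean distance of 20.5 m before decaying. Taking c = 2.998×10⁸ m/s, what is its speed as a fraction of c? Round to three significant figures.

0.935c

Lab distance = (lab lifetime)·v = γτ·βc, so βγ = d/(cτ) = 20.50/(2.998×10⁸ × 2.600×10^-8) = 2.63.
With βγ = 2.63: γ² = 1 + (βγ)² = 7.9169, and β = (βγ)/γ = 2.63/2.8137 = 0.935.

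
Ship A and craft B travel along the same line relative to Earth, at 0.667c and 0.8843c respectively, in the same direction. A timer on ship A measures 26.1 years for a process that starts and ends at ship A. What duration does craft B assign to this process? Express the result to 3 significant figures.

30.8 years

The velocity of ship A relative to craft B is (0.667 − 0.8843)c / (1 − 0.667×0.8843) = −0.52978c; relative speed 0.52978c.
γ for this relative speed: γ = 1/√(1 − 0.280667) = 1.1791.
The clock on ship A records proper time, so craft B measures Δt = γΔτ = 1.1791 × 26.1 = 30.8 years.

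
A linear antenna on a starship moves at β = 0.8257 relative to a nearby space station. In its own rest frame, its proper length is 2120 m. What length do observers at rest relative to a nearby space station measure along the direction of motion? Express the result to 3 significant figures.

β² = 0.68178049, so γ = 1/√0.31821951 = 1.7727.
Length contraction: L = L₀/γ = 2120/1.7727 = 1200 m.

1200 m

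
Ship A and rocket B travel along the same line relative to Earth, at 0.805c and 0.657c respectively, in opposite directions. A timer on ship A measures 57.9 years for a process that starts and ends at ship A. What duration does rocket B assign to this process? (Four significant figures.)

197.9 years

The velocity of ship A relative to rocket B is (0.805 + 0.657)c / (1 + 0.805×0.657) = 0.95625c; relative speed 0.95625c.
At |u| = 0.95625c, γ = (1 − 0.914414)^(−1/2) = 3.4182.
The clock on ship A records proper time, so rocket B measures Δt = γΔτ = 3.4182 × 57.9 = 197.9 years.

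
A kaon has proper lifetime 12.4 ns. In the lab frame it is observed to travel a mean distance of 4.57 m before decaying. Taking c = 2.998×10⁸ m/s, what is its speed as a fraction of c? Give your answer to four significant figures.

Let x = d/(cτ) = 4.570 m / (2.998×10⁸ m/s × 1.240×10^-8 s) = 1.2293. Since d = βγcτ, x = βγ = β/√(1−β²).
Solving: β² = x²/(1+x²) = 1.51118/2.51118 = 0.601781, so β = 0.7757.

0.7757c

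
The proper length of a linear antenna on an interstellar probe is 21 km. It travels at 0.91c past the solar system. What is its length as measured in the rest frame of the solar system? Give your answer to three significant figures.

8.71 km

γ = 1/√(1 − β²) = 1/√(1 − 0.8281) = 1/√0.1719 = 1/0.414608 = 2.4119.
Length contraction: L = L₀/γ = 21/2.4119 = 8.71 km.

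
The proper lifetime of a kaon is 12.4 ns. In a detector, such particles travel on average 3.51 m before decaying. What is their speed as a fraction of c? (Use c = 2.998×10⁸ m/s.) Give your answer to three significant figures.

Lab distance = (lab lifetime)·v = γτ·βc, so βγ = d/(cτ) = 3.510/(2.998×10⁸ × 1.240×10^-8) = 0.94418.
With βγ = 0.94418: γ² = 1 + (βγ)² = 1.891476, and β = (βγ)/γ = 0.94418/1.37531 = 0.687.

0.687c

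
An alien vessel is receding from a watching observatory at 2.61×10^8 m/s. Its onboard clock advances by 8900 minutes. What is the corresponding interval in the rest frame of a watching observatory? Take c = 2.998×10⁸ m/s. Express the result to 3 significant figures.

18100 minutes

β = v/c = (2.61×10^8 m/s)/(2.998×10⁸ m/s) = 0.87058.
γ = 1/√(1 − β²) = 1/√(1 − 0.7579095364) = 1/√0.2420904636 = 1/0.492027 = 2.0324.
Time dilation: Δt = γ·Δτ = 2.0324 × 8900 = 18100 minutes.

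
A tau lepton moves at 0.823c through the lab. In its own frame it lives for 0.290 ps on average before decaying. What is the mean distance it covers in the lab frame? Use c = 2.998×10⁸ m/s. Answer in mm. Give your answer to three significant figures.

γ = 1/√(1 − β²) = 1/√(1 − 0.677329) = 1/√0.322671 = 1/0.568041 = 1.7604.
Lab-frame lifetime: Δt = γτ = 1.7604 × 0.290 ps = 0.51052 ps.
Distance: d = vΔt = 0.823 × 2.998×10⁸ m/s × 5.1052×10^-13 s = 1.26×10^-4 m = 0.126 mm.

0.126 mm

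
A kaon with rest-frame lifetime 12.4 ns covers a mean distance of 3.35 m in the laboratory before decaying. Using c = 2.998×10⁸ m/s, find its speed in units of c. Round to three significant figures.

Lab distance = (lab lifetime)·v = γτ·βc, so βγ = d/(cτ) = 3.350/(2.998×10⁸ × 1.240×10^-8) = 0.90114.
With βγ = 0.90114: γ² = 1 + (βγ)² = 1.812053, and β = (βγ)/γ = 0.90114/1.34613 = 0.669.

0.669c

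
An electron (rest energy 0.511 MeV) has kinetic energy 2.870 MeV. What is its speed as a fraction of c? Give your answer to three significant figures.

K = (γ−1)mc², so γ = 1 + 2.870/0.511 = 6.6164.
Then v/c = √(1 − γ⁻²) = √(1 − 0.0228432) = √0.9771568 = 0.989.

0.989c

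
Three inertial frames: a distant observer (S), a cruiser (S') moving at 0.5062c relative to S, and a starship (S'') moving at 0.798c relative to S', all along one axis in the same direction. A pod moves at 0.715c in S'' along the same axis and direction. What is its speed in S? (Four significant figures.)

Apply u = (u'+v)/(1+u'v) twice. Pod in the cruiser frame: (0.715+0.798)/(1+0.715·0.798) = 1.513/1.57057 = 0.96334c.
That velocity, transformed to the rest frame of a distant observer: (0.96334+0.5062)/(1+0.96334·0.5062) = 1.46954/1.487642708 = 0.98783c.

0.9878c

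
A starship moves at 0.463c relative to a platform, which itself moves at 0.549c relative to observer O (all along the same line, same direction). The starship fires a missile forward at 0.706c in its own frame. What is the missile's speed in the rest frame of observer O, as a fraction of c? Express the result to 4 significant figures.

0.9638c

Compose velocities in two stages. Stage 1 (into S'): u₁ = (0.706+0.463)/(1+0.706×0.463) = 0.88102.
Stage 2 (into S): u = (0.88102+0.549)/(1+0.88102×0.549) = 0.96383, so the speed is 0.9638c.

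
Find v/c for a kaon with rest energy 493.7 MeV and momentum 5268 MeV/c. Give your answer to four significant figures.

0.9956

βγ = pc/(mc²) = 5268/493.7 = 10.67.
Since γ² = 1 + (βγ)² = 114.849, γ = √114.849 = 10.7168, and β = (βγ)/γ = 10.67/10.7168 = 0.9956.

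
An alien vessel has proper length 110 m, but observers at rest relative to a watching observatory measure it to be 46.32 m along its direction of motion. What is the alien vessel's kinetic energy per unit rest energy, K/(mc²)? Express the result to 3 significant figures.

1.37

From L = L₀/γ: γ = 110/46.32 = 2.37478.
Since K = (γ−1)mc², K/(mc²) = 2.37478 − 1 = 1.37.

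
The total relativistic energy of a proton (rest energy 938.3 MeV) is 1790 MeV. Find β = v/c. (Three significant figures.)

0.852

Total energy E = γmc² gives γ = 1790/938.3 = 1.9077.
Hence β = √(1 − 1/γ²) = √(1 − 0.274777) = √0.725223 = 0.852.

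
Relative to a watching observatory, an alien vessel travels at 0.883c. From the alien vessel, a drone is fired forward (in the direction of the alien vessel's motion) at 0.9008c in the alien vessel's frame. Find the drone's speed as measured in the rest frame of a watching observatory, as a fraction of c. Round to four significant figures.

Relativistic velocity addition: u = (u' + v)/(1 + u'v/c²), with u' = 0.9008c and v = 0.883c.
Numerator: 0.9008 + 0.883 = 1.7838. Denominator: 1 + (0.9008)(0.883) = 1.7954064.
u = 1.7838/1.7954064 = 0.99354, so the speed is 0.9935c.

0.9935c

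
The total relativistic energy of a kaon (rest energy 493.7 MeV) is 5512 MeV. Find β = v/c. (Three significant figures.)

γ = E/(mc²) = 5512/493.7 = 11.165.
β = √(1 − 1/γ²) = √(1 − 0.008022) = √0.991978 = 0.996.

0.996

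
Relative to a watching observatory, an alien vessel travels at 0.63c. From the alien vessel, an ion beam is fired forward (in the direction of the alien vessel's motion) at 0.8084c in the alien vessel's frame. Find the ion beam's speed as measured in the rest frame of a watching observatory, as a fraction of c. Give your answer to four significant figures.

In units of c, u = (u' + v)/(1 + u'v) with u' = 0.8084 and v = 0.63.
Numerator: 0.8084 + 0.63 = 1.4384. Denominator: 1 + (0.8084)(0.63) = 1.509292.
u = 1.4384/1.509292 = 0.95303, so the speed is 0.9530c.

0.9530c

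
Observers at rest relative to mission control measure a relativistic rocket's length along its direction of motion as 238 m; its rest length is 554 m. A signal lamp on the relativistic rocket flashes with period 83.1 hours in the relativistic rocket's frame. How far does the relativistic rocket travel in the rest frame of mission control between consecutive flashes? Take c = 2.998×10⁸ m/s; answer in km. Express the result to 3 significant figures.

1.89×10^11 km

Length contraction gives γ = L₀/L = 554/238 = 2.32773.
β = √(1 − 1/γ²) = 0.90302. Lab-frame period = γτ = 2.32773×83.1 hours = 193.43 hours. Distance = βc × γτ = 0.90302 × 2.998×10⁸ m/s × 696348 s = 1.8852×10^14 m = 1.89×10^11 km.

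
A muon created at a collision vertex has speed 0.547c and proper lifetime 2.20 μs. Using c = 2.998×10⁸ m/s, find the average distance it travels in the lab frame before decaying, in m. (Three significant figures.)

Lorentz factor: γ = (1 − 0.299209)^(−1/2) = 1.1946.
Lab-frame lifetime: Δt = γτ = 1.1946 × 2.20 μs = 2.6281 μs.
Distance: d = vΔt = 0.547 × 2.998×10⁸ m/s × 2.6281×10^-6 s = 431 m.

431 m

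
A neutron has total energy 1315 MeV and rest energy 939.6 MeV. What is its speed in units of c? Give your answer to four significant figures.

0.6996c

Total energy E = γmc² gives γ = 1315/939.6 = 1.3995.
Hence β = √(1 − 1/γ²) = √(1 − 0.510569) = √0.489431 = 0.6996.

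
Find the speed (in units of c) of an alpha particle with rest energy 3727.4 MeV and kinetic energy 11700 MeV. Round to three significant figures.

K = (γ−1)mc², so γ = 1 + 11700/3727.4 = 4.1389.
Then v/c = √(1 − γ⁻²) = √(1 − 0.0583754) = √0.9416246 = 0.970.

0.970c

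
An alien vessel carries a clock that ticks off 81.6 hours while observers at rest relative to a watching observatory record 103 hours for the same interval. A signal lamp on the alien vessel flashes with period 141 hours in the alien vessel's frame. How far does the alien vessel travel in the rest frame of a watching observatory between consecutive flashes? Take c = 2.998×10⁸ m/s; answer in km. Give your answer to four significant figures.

1.172×10^11 km

γ = Δt/Δτ = 103/81.6 = 1.26225.
β = √(1 − 1/γ²) = 0.61021. Lab-frame period = γτ = 1.26225×141 hours = 177.98 hours. Distance = βc × γτ = 0.61021 × 2.998×10⁸ m/s × 640728 s = 1.1722×10^14 m = 1.172×10^11 km.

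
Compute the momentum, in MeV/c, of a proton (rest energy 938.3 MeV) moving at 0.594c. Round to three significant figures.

With β = 0.594, γ = 1/√(1 − 0.594²) = 1/√0.647164 = 1.2431.
Momentum: p = γβ·mc = 1.2431 × 0.594 × 938.3 MeV/c = 693 MeV/c.

693 MeV/c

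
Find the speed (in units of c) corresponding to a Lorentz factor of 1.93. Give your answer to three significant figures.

0.855c

β = √(1 − 1/γ²) = √(1 − 1/3.7249) = √0.731536 = 0.855.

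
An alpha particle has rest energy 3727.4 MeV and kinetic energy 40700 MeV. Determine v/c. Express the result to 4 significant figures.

0.9965

γ = 1 + K/(mc²) = 1 + 40700/3727.4 = 11.919.
β = √(1 − 1/γ²) = √(1 − 0.00703915) = √0.99296085 = 0.9965.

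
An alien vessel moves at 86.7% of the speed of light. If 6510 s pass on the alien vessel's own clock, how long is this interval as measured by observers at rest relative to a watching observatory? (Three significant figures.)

Lorentz factor: γ = (1 − 0.751689)^(−1/2) = 2.0068.
The onboard clock measures proper time, so the interval in the rest frame of a watching observatory is dilated: Δt = γ·Δτ = 2.0068 × 6510 s = 13100 s.

13100 s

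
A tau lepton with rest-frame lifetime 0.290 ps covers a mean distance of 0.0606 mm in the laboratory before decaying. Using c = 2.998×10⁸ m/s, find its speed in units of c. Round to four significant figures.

0.5718c

d = βγcτ ⇒ βγ = d/(cτ) = 6.060×10^-5 m / (8.6942×10^-5 m) = 0.69702.
β = (βγ)/√(1+(βγ)²) = 0.69702/√1.485837 = 0.5718.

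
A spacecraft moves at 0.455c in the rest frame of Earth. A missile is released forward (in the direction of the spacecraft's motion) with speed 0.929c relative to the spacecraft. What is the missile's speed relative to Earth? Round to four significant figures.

0.9728c

Relativistic velocity addition: u = (u' + v)/(1 + u'v/c²), with u' = 0.929c and v = 0.455c.
Numerator: 0.929 + 0.455 = 1.384. Denominator: 1 + (0.929)(0.455) = 1.422695.
u = 1.384/1.422695 = 0.9728, so the speed is 0.9728c.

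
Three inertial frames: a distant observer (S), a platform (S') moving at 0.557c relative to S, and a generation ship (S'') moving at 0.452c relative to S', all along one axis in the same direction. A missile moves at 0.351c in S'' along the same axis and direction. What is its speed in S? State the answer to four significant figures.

First combine the missile and generation ship (S''→S'): u₁ = (0.351 + 0.452)/(1 + 0.351×0.452) = 0.803/1.158652 = 0.69305.
Then combine with the platform (S'→S): u = (0.69305 + 0.557)/(1 + 0.69305×0.557) = 1.25005/1.38602885 = 0.90189.

0.9019c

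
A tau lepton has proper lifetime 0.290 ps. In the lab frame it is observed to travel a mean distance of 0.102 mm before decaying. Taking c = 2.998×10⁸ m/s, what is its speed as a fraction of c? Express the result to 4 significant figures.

0.7610c

Let x = d/(cτ) = 1.020×10^-4 m / (2.998×10⁸ m/s × 2.900×10^-13 s) = 1.1732. Since d = βγcτ, x = βγ = β/√(1−β²).
Solving: β² = x²/(1+x²) = 1.3764/2.3764 = 0.579195, so β = 0.7610.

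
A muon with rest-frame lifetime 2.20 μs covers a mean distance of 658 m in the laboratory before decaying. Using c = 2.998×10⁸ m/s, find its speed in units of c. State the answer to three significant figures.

0.706c

Lab distance = (lab lifetime)·v = γτ·βc, so βγ = d/(cτ) = 658.0/(2.998×10⁸ × 2.200×10^-6) = 0.99763.
With βγ = 0.99763: γ² = 1 + (βγ)² = 1.995266, and β = (βγ)/γ = 0.99763/1.41254 = 0.706.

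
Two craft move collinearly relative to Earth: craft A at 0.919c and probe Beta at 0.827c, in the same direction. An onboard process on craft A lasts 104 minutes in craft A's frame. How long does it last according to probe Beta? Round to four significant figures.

Transform craft A's velocity into probe Beta's frame: (0.919 − 0.827)/(1 − 0.919·0.827) = 0.092/0.239987, so the relative speed is 0.38335c.
At |u| = 0.38335c, γ = (1 − 0.146957)^(−1/2) = 1.0827.
The clock on craft A records proper time, so probe Beta measures Δt = γΔτ = 1.0827 × 104 = 112.6 minutes.

112.6 minutes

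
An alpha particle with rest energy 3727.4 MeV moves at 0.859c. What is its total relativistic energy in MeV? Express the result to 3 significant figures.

7280 MeV

γ = 1/√(1 − β²) = 1/√(1 − 0.737881) = 1/√0.262119 = 1/0.511976 = 1.9532.
Total energy: E = γmc² = 1.9532 × 3727.4 MeV = 7280 MeV.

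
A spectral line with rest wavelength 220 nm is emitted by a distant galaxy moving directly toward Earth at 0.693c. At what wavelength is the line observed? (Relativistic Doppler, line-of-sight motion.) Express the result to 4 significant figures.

93.68 nm

Relativistic Doppler for wavelength: λ_obs = λ_src · √((1−β)/(1+β)).
With β = 0.693: factor = √(0.307/1.693) = 0.42583.
λ_obs = 220 × 0.42583 = 93.68 nm.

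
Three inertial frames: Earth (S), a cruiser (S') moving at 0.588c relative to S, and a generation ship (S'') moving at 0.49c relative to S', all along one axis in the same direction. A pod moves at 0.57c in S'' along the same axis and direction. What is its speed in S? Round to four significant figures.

First combine the pod and generation ship (S''→S'): u₁ = (0.57 + 0.49)/(1 + 0.57×0.49) = 1.06/1.2793 = 0.82858.
Then combine with the cruiser (S'→S): u = (0.82858 + 0.588)/(1 + 0.82858×0.588) = 1.41658/1.48720504 = 0.95251.

0.9525c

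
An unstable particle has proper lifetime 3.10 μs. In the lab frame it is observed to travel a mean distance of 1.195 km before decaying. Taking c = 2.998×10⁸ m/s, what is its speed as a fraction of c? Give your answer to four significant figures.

Let x = d/(cτ) = 1195 m / (2.998×10⁸ m/s × 3.100×10^-6 s) = 1.2858. Since d = βγcτ, x = βγ = β/√(1−β²).
Solving: β² = x²/(1+x²) = 1.65328/2.65328 = 0.623108, so β = 0.7894.

0.7894c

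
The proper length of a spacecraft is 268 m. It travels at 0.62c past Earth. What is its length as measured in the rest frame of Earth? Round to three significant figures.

γ = 1/√(1 − β²) = 1/√(1 − 0.3844) = 1/√0.6156 = 1/0.784602 = 1.2745.
Along the direction of motion the measured length is L₀/γ = 268/1.2745 = 210 m.

210 m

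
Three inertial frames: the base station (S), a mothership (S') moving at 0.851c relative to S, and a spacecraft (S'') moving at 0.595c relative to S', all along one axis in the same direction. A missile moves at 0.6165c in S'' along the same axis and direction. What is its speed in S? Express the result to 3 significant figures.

0.990c

First combine the missile and spacecraft (S''→S'): u₁ = (0.6165 + 0.595)/(1 + 0.6165×0.595) = 1.2115/1.3668175 = 0.88637.
Then combine with the mothership (S'→S): u = (0.88637 + 0.851)/(1 + 0.88637×0.851) = 1.73737/1.75430087 = 0.99035.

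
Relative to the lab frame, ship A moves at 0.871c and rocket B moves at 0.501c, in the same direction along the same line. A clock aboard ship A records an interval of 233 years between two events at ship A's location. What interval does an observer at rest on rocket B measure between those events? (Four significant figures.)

The velocity of ship A relative to rocket B is (0.871 − 0.501)c / (1 − 0.871×0.501) = 0.65646c; relative speed 0.65646c.
At |u| = 0.65646c, γ = (1 − 0.43094)^(−1/2) = 1.3256.
Ship A's interval is proper; time dilation gives Δt_B = γΔτ = 1.3256 × 233 years = 308.9 years.

308.9 years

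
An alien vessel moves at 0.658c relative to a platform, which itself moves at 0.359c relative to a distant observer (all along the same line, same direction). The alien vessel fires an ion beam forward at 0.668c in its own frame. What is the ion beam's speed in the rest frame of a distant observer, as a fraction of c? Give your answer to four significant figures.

Apply u = (u'+v)/(1+u'v) twice. Ion beam in the platform frame: (0.668+0.658)/(1+0.668·0.658) = 1.326/1.439544 = 0.92113c.
That velocity, transformed to the rest frame of a distant observer: (0.92113+0.359)/(1+0.92113·0.359) = 1.28013/1.33068567 = 0.96201c.

0.9620c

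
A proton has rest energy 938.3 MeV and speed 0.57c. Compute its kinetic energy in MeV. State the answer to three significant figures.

Lorentz factor: γ = (1 − 0.3249)^(−1/2) = 1.21707.
Kinetic energy: K = (γ − 1)mc² = (1.21707 − 1) × 938.3 MeV = 0.21707 × 938.3 = 204 MeV.

204 MeV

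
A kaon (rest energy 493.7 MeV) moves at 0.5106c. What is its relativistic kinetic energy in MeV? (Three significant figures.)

80.5 MeV

β² = 0.26071236, so γ = 1/√0.73928764 = 1.16304.
Kinetic energy: K = (γ − 1)mc² = (1.16304 − 1) × 493.7 MeV = 0.16304 × 493.7 = 80.5 MeV.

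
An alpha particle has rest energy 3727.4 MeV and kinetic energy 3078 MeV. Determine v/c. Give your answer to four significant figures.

0.8367

K = (γ−1)mc², so γ = 1 + 3078/3727.4 = 1.8258.
Then v/c = √(1 − γ⁻²) = √(1 − 0.299981) = √0.700019 = 0.8367.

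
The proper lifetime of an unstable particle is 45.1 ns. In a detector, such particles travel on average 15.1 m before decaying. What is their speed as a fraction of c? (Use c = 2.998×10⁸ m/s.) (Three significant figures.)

Let x = d/(cτ) = 15.10 m / (2.998×10⁸ m/s × 4.510×10^-8 s) = 1.1168. Since d = βγcτ, x = βγ = β/√(1−β²).
Solving: β² = x²/(1+x²) = 1.24724/2.24724 = 0.55501, so β = 0.745.

0.745c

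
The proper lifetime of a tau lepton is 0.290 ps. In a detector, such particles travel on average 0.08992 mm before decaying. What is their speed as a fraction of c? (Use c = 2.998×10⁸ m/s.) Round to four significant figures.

0.7189c

Let x = d/(cτ) = 8.992×10^-5 m / (2.998×10⁸ m/s × 2.900×10^-13 s) = 1.0343. Since d = βγcτ, x = βγ = β/√(1−β²).
Solving: β² = x²/(1+x²) = 1.06978/2.06978 = 0.516857, so β = 0.7189.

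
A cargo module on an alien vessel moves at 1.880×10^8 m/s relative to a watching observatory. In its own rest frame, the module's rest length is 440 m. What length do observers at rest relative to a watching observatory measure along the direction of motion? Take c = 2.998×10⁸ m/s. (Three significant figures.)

343 m

β = v/c = (1.880×10^8 m/s)/(2.998×10⁸ m/s) = 0.627085.
γ = 1/√(1 − β²) = 1/√(1 − 0.3932356) = 1/√0.6067644 = 1/0.778951 = 1.2838.
Along the direction of motion the measured length is L₀/γ = 440/1.2838 = 343 m.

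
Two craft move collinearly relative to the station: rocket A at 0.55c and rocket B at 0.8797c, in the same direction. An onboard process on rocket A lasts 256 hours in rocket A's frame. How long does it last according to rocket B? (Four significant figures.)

332.7 hours

The velocity of rocket A relative to rocket B is (0.55 − 0.8797)c / (1 − 0.55×0.8797) = −0.63875c; relative speed 0.63875c.
γ for this relative speed: γ = 1/√(1 − 0.408002) = 1.2997.
The clock on rocket A records proper time, so rocket B measures Δt = γΔτ = 1.2997 × 256 = 332.7 hours.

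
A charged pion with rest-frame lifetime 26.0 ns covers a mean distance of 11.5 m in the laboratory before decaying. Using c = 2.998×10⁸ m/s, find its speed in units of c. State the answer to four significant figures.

d = βγcτ ⇒ βγ = d/(cτ) = 11.50 m / (7.7948 m) = 1.4753.
β = (βγ)/√(1+(βγ)²) = 1.4753/√3.17651 = 0.8278.

0.8278c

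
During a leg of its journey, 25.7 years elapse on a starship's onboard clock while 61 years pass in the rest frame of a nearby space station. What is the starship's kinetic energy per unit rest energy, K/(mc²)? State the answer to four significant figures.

1.374

The time-dilation ratio gives γ = 61/25.7 = 2.37354.
Since K = (γ−1)mc², K/(mc²) = 2.37354 − 1 = 1.374.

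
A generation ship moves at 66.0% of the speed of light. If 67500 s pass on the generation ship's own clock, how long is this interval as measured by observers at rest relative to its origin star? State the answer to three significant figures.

Lorentz factor: γ = (1 − 0.4356)^(−1/2) = 1.3311.
Time dilation: Δt = γ·Δτ = 1.3311 × 67500 = 89800 s.

89800 s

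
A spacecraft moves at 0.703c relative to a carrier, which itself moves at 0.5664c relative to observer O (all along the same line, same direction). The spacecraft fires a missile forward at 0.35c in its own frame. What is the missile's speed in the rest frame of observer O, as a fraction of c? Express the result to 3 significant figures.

Apply u = (u'+v)/(1+u'v) twice. Missile in the carrier frame: (0.35+0.703)/(1+0.35·0.703) = 1.053/1.24605 = 0.84507c.
That velocity, transformed to the rest frame of observer O: (0.84507+0.5664)/(1+0.84507·0.5664) = 1.41147/1.478647648 = 0.95457c.

0.955c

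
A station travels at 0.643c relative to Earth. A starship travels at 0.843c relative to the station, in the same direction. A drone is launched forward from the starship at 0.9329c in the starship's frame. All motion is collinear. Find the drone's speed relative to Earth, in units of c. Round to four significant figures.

Compose velocities in two stages. Stage 1 (into S'): u₁ = (0.9329+0.843)/(1+0.9329×0.843) = 0.9941.
Stage 2 (into S): u = (0.9941+0.643)/(1+0.9941×0.643) = 0.99872, so the speed is 0.9987c.

0.9987c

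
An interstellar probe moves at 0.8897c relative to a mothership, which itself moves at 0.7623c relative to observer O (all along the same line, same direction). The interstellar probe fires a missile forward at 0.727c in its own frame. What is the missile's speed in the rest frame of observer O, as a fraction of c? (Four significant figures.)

Compose velocities in two stages. Stage 1 (into S'): u₁ = (0.727+0.8897)/(1+0.727×0.8897) = 0.98172.
Stage 2 (into S): u = (0.98172+0.7623)/(1+0.98172×0.7623) = 0.99751, so the speed is 0.9975c.

0.9975c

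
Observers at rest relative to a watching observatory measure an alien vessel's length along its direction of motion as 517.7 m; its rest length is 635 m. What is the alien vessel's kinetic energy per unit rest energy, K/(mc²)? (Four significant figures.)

γ = L₀/L = 635/517.7 = 1.22658.
Since K = (γ−1)mc², K/(mc²) = 1.22658 − 1 = 0.2266.

0.2266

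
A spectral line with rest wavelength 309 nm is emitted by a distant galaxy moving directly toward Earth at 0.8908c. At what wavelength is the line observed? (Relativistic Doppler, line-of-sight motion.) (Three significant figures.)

74.3 nm

Relativistic Doppler for wavelength: λ_obs = λ_src · √((1−β)/(1+β)).
With β = 0.8908: factor = √(0.1092/1.8908) = 0.24032.
λ_obs = 309 × 0.24032 = 74.3 nm.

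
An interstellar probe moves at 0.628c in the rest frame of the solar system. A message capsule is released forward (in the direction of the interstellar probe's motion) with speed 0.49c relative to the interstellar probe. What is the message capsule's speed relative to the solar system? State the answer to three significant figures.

0.855c

In units of c, u = (u' + v)/(1 + u'v) with u' = 0.49 and v = 0.628.
Numerator: 0.49 + 0.628 = 1.118. Denominator: 1 + (0.49)(0.628) = 1.30772.
u = 1.118/1.30772 = 0.85492, so the speed is 0.855c.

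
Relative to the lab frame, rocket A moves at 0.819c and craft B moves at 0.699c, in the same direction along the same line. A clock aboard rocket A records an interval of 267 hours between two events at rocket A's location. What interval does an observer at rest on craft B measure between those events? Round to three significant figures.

278 hours

Transform rocket A's velocity into craft B's frame: (0.819 − 0.699)/(1 − 0.819·0.699) = 0.12/0.427519, so the relative speed is 0.28069c.
At |u| = 0.28069c, γ = (1 − 0.0787869)^(−1/2) = 1.0419.
Rocket A's interval is proper; time dilation gives Δt_B = γΔτ = 1.0419 × 267 hours = 278 hours.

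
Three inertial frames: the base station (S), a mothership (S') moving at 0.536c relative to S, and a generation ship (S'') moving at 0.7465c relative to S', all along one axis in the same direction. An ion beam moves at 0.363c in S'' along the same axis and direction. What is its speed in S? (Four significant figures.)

0.9598c

Compose velocities in two stages. Stage 1 (into S'): u₁ = (0.363+0.7465)/(1+0.363×0.7465) = 0.87295.
Stage 2 (into S): u = (0.87295+0.536)/(1+0.87295×0.536) = 0.95984, so the speed is 0.9598c.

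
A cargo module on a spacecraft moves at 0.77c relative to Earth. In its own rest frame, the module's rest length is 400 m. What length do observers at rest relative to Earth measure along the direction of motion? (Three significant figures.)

Lorentz factor: γ = (1 − 0.5929)^(−1/2) = 1.5673.
Length contraction: L = L₀/γ = 400/1.5673 = 255 m.

255 m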